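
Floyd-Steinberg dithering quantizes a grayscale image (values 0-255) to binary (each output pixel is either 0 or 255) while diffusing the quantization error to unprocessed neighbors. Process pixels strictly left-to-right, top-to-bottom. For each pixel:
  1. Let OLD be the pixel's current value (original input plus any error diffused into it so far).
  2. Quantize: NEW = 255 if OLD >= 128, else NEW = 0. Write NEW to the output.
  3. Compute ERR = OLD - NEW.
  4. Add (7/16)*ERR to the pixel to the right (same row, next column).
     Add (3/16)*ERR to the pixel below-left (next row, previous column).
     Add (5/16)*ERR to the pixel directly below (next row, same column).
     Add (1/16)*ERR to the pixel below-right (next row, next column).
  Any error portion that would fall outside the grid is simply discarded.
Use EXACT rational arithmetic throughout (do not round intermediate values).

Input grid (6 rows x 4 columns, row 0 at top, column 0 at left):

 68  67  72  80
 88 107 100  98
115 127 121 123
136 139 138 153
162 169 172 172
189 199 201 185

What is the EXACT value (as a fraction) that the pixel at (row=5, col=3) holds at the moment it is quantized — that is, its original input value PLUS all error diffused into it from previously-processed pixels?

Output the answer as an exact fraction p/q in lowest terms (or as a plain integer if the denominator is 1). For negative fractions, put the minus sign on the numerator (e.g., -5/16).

Answer: 13273964950511295/70368744177664

Derivation:
(0,0): OLD=68 → NEW=0, ERR=68
(0,1): OLD=387/4 → NEW=0, ERR=387/4
(0,2): OLD=7317/64 → NEW=0, ERR=7317/64
(0,3): OLD=133139/1024 → NEW=255, ERR=-127981/1024
(1,0): OLD=8153/64 → NEW=0, ERR=8153/64
(1,1): OLD=111951/512 → NEW=255, ERR=-18609/512
(1,2): OLD=1678363/16384 → NEW=0, ERR=1678363/16384
(1,3): OLD=29073325/262144 → NEW=0, ERR=29073325/262144
(2,0): OLD=1212373/8192 → NEW=255, ERR=-876587/8192
(2,1): OLD=25164887/262144 → NEW=0, ERR=25164887/262144
(2,2): OLD=111953275/524288 → NEW=255, ERR=-21740165/524288
(2,3): OLD=1224058495/8388608 → NEW=255, ERR=-915036545/8388608
(3,0): OLD=505666085/4194304 → NEW=0, ERR=505666085/4194304
(3,1): OLD=13910409147/67108864 → NEW=255, ERR=-3202351173/67108864
(3,2): OLD=96327541893/1073741824 → NEW=0, ERR=96327541893/1073741824
(3,3): OLD=2672665531683/17179869184 → NEW=255, ERR=-1708201110237/17179869184
(4,0): OLD=204792408769/1073741824 → NEW=255, ERR=-69011756351/1073741824
(4,1): OLD=1291280323619/8589934592 → NEW=255, ERR=-899152997341/8589934592
(4,2): OLD=36452656152035/274877906944 → NEW=255, ERR=-33641210118685/274877906944
(4,3): OLD=408979290984741/4398046511104 → NEW=0, ERR=408979290984741/4398046511104
(5,0): OLD=20518032960145/137438953472 → NEW=255, ERR=-14528900175215/137438953472
(5,1): OLD=409351533700215/4398046511104 → NEW=0, ERR=409351533700215/4398046511104
(5,2): OLD=471401657638525/2199023255552 → NEW=255, ERR=-89349272527235/2199023255552
(5,3): OLD=13273964950511295/70368744177664 → NEW=255, ERR=-4670064814793025/70368744177664
Target (5,3): original=185, with diffused error = 13273964950511295/70368744177664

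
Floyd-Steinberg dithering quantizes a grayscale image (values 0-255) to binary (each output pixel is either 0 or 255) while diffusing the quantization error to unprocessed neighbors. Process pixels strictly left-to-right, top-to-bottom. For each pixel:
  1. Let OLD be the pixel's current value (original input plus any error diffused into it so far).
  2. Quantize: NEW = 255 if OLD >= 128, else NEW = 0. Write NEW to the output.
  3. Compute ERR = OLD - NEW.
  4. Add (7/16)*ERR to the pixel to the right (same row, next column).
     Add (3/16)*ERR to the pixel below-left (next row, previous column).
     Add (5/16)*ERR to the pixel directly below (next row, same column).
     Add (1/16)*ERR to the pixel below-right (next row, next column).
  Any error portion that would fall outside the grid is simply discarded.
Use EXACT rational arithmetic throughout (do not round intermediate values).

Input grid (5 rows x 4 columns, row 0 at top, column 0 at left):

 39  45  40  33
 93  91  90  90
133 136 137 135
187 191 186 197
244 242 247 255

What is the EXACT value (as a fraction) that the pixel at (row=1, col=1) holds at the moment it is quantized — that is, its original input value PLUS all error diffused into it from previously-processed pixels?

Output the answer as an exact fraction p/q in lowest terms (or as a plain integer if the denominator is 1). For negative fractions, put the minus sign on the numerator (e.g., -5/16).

(0,0): OLD=39 → NEW=0, ERR=39
(0,1): OLD=993/16 → NEW=0, ERR=993/16
(0,2): OLD=17191/256 → NEW=0, ERR=17191/256
(0,3): OLD=255505/4096 → NEW=0, ERR=255505/4096
(1,0): OLD=29907/256 → NEW=0, ERR=29907/256
(1,1): OLD=361541/2048 → NEW=255, ERR=-160699/2048
Target (1,1): original=91, with diffused error = 361541/2048

Answer: 361541/2048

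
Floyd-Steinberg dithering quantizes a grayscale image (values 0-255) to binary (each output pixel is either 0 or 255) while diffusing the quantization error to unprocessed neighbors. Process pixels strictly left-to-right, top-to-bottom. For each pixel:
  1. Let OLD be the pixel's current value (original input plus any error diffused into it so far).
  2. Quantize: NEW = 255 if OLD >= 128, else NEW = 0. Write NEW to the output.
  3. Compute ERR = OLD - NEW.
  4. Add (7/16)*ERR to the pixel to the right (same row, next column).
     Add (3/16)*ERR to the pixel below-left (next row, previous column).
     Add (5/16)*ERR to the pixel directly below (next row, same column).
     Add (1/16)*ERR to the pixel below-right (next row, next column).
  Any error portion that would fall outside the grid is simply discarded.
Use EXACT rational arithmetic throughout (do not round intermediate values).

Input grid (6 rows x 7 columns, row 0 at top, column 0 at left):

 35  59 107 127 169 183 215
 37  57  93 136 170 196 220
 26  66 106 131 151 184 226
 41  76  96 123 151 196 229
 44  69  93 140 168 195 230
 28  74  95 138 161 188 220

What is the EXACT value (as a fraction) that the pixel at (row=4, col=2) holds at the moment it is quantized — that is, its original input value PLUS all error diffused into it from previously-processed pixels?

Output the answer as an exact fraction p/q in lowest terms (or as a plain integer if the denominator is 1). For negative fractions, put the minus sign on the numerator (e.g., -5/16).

(0,0): OLD=35 → NEW=0, ERR=35
(0,1): OLD=1189/16 → NEW=0, ERR=1189/16
(0,2): OLD=35715/256 → NEW=255, ERR=-29565/256
(0,3): OLD=313237/4096 → NEW=0, ERR=313237/4096
(0,4): OLD=13268243/65536 → NEW=255, ERR=-3443437/65536
(0,5): OLD=167785349/1048576 → NEW=255, ERR=-99601531/1048576
(0,6): OLD=2909890723/16777216 → NEW=255, ERR=-1368299357/16777216
(1,0): OLD=15839/256 → NEW=0, ERR=15839/256
(1,1): OLD=179865/2048 → NEW=0, ERR=179865/2048
(1,2): OLD=7491853/65536 → NEW=0, ERR=7491853/65536
(1,3): OLD=50552329/262144 → NEW=255, ERR=-16294391/262144
(1,4): OLD=1901792891/16777216 → NEW=0, ERR=1901792891/16777216
(1,5): OLD=26485679595/134217728 → NEW=255, ERR=-7739841045/134217728
(1,6): OLD=350786544997/2147483648 → NEW=255, ERR=-196821785243/2147483648
(2,0): OLD=2025123/32768 → NEW=0, ERR=2025123/32768
(2,1): OLD=152866481/1048576 → NEW=255, ERR=-114520399/1048576
(2,2): OLD=1472648531/16777216 → NEW=0, ERR=1472648531/16777216
(2,3): OLD=23941336187/134217728 → NEW=255, ERR=-10284184453/134217728
(2,4): OLD=148395101995/1073741824 → NEW=255, ERR=-125409063125/1073741824
(2,5): OLD=3600241826681/34359738368 → NEW=0, ERR=3600241826681/34359738368
(2,6): OLD=131719364598495/549755813888 → NEW=255, ERR=-8468367942945/549755813888
(3,0): OLD=668324339/16777216 → NEW=0, ERR=668324339/16777216
(3,1): OLD=10686270839/134217728 → NEW=0, ERR=10686270839/134217728
(3,2): OLD=147178551445/1073741824 → NEW=255, ERR=-126625613675/1073741824
(3,3): OLD=133349888099/4294967296 → NEW=0, ERR=133349888099/4294967296
(3,4): OLD=78583245790707/549755813888 → NEW=255, ERR=-61604486750733/549755813888
(3,5): OLD=745603813541641/4398046511104 → NEW=255, ERR=-375898046789879/4398046511104
(3,6): OLD=13605252325253271/70368744177664 → NEW=255, ERR=-4338777440051049/70368744177664
(4,0): OLD=153281066589/2147483648 → NEW=0, ERR=153281066589/2147483648
(4,1): OLD=3624482913977/34359738368 → NEW=0, ERR=3624482913977/34359738368
(4,2): OLD=62174655550583/549755813888 → NEW=0, ERR=62174655550583/549755813888
Target (4,2): original=93, with diffused error = 62174655550583/549755813888

Answer: 62174655550583/549755813888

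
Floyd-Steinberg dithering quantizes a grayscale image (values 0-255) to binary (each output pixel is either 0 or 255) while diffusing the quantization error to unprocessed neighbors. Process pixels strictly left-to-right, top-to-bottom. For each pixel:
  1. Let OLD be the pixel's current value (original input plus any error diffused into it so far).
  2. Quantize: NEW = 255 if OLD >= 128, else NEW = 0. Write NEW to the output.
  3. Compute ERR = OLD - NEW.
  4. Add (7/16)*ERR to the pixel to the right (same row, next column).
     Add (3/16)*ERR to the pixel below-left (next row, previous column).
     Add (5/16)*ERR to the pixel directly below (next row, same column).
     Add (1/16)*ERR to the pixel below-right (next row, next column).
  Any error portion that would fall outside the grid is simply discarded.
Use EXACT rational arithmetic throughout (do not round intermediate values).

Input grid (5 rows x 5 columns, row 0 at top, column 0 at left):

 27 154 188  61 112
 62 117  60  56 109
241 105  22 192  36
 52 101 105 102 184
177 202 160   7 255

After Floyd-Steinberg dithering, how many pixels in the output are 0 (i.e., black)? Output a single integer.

Answer: 14

Derivation:
(0,0): OLD=27 → NEW=0, ERR=27
(0,1): OLD=2653/16 → NEW=255, ERR=-1427/16
(0,2): OLD=38139/256 → NEW=255, ERR=-27141/256
(0,3): OLD=59869/4096 → NEW=0, ERR=59869/4096
(0,4): OLD=7759115/65536 → NEW=0, ERR=7759115/65536
(1,0): OLD=13751/256 → NEW=0, ERR=13751/256
(1,1): OLD=193409/2048 → NEW=0, ERR=193409/2048
(1,2): OLD=4282901/65536 → NEW=0, ERR=4282901/65536
(1,3): OLD=27454833/262144 → NEW=0, ERR=27454833/262144
(1,4): OLD=808376883/4194304 → NEW=255, ERR=-261170637/4194304
(2,0): OLD=9027355/32768 → NEW=255, ERR=671515/32768
(2,1): OLD=166816089/1048576 → NEW=255, ERR=-100570791/1048576
(2,2): OLD=436218699/16777216 → NEW=0, ERR=436218699/16777216
(2,3): OLD=61341060017/268435456 → NEW=255, ERR=-7109981263/268435456
(2,4): OLD=49388098967/4294967296 → NEW=0, ERR=49388098967/4294967296
(3,0): OLD=678145259/16777216 → NEW=0, ERR=678145259/16777216
(3,1): OLD=12732903183/134217728 → NEW=0, ERR=12732903183/134217728
(3,2): OLD=617053640277/4294967296 → NEW=255, ERR=-478163020203/4294967296
(3,3): OLD=419160408557/8589934592 → NEW=0, ERR=419160408557/8589934592
(3,4): OLD=28489251888001/137438953472 → NEW=255, ERR=-6557681247359/137438953472
(4,0): OLD=445429125605/2147483648 → NEW=255, ERR=-102179204635/2147483648
(4,1): OLD=13227206070757/68719476736 → NEW=255, ERR=-4296260496923/68719476736
(4,2): OLD=124174091584523/1099511627776 → NEW=0, ERR=124174091584523/1099511627776
(4,3): OLD=980832521770469/17592186044416 → NEW=0, ERR=980832521770469/17592186044416
(4,4): OLD=75303471232025539/281474976710656 → NEW=255, ERR=3527352170808259/281474976710656
Output grid:
  Row 0: .##..  (3 black, running=3)
  Row 1: ....#  (4 black, running=7)
  Row 2: ##.#.  (2 black, running=9)
  Row 3: ..#.#  (3 black, running=12)
  Row 4: ##..#  (2 black, running=14)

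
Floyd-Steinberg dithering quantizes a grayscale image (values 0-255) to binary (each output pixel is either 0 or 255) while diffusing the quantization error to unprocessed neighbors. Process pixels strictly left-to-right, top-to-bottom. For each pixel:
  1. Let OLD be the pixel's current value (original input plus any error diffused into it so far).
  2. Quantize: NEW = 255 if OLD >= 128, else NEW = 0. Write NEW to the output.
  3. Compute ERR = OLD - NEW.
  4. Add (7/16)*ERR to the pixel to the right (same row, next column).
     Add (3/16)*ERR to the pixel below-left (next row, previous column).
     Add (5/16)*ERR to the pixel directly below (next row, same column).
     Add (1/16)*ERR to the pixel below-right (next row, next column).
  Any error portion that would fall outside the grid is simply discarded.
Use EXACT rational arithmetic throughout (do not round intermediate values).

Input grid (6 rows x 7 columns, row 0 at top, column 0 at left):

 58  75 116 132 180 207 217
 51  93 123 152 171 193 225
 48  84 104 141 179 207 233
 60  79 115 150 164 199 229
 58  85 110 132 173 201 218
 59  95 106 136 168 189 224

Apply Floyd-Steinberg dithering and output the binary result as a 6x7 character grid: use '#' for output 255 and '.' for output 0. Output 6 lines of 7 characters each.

Answer: ..#.###
.#.##.#
..#.###
.#.#.##
..#.###
.#.#.##

Derivation:
(0,0): OLD=58 → NEW=0, ERR=58
(0,1): OLD=803/8 → NEW=0, ERR=803/8
(0,2): OLD=20469/128 → NEW=255, ERR=-12171/128
(0,3): OLD=185139/2048 → NEW=0, ERR=185139/2048
(0,4): OLD=7194213/32768 → NEW=255, ERR=-1161627/32768
(0,5): OLD=100396227/524288 → NEW=255, ERR=-33297213/524288
(0,6): OLD=1587247445/8388608 → NEW=255, ERR=-551847595/8388608
(1,0): OLD=11257/128 → NEW=0, ERR=11257/128
(1,1): OLD=152207/1024 → NEW=255, ERR=-108913/1024
(1,2): OLD=2292987/32768 → NEW=0, ERR=2292987/32768
(1,3): OLD=25988287/131072 → NEW=255, ERR=-7435073/131072
(1,4): OLD=1080843709/8388608 → NEW=255, ERR=-1058251331/8388608
(1,5): OLD=6939782925/67108864 → NEW=0, ERR=6939782925/67108864
(1,6): OLD=263834443811/1073741824 → NEW=255, ERR=-9969721309/1073741824
(2,0): OLD=909973/16384 → NEW=0, ERR=909973/16384
(2,1): OLD=49114487/524288 → NEW=0, ERR=49114487/524288
(2,2): OLD=1254671269/8388608 → NEW=255, ERR=-884423771/8388608
(2,3): OLD=3883380285/67108864 → NEW=0, ERR=3883380285/67108864
(2,4): OLD=97032993325/536870912 → NEW=255, ERR=-39869089235/536870912
(2,5): OLD=3387882971503/17179869184 → NEW=255, ERR=-992983670417/17179869184
(2,6): OLD=58074673349113/274877906944 → NEW=255, ERR=-12019192921607/274877906944
(3,0): OLD=796255621/8388608 → NEW=0, ERR=796255621/8388608
(3,1): OLD=8959391841/67108864 → NEW=255, ERR=-8153368479/67108864
(3,2): OLD=24483287379/536870912 → NEW=0, ERR=24483287379/536870912
(3,3): OLD=359749505701/2147483648 → NEW=255, ERR=-187858824539/2147483648
(3,4): OLD=26196022628741/274877906944 → NEW=0, ERR=26196022628741/274877906944
(3,5): OLD=461337084012191/2199023255552 → NEW=255, ERR=-99413846153569/2199023255552
(3,6): OLD=6753454658589889/35184372088832 → NEW=255, ERR=-2218560224062271/35184372088832
(4,0): OLD=69667145195/1073741824 → NEW=0, ERR=69667145195/1073741824
(4,1): OLD=1544509862447/17179869184 → NEW=0, ERR=1544509862447/17179869184
(4,2): OLD=38369590662049/274877906944 → NEW=255, ERR=-31724275608671/274877906944
(4,3): OLD=164683036762171/2199023255552 → NEW=0, ERR=164683036762171/2199023255552
(4,4): OLD=3898454779532065/17592186044416 → NEW=255, ERR=-587552661794015/17592186044416
(4,5): OLD=93671505904574017/562949953421312 → NEW=255, ERR=-49880732217860543/562949953421312
(4,6): OLD=1411469549468217111/9007199254740992 → NEW=255, ERR=-885366260490735849/9007199254740992
(5,0): OLD=26424697712637/274877906944 → NEW=0, ERR=26424697712637/274877906944
(5,1): OLD=324505026941503/2199023255552 → NEW=255, ERR=-236245903224257/2199023255552
(5,2): OLD=749298733589641/17592186044416 → NEW=0, ERR=749298733589641/17592186044416
(5,3): OLD=23159998906963277/140737488355328 → NEW=255, ERR=-12728060623645363/140737488355328
(5,4): OLD=955332012204908239/9007199254740992 → NEW=0, ERR=955332012204908239/9007199254740992
(5,5): OLD=13488855155015765407/72057594037927936 → NEW=255, ERR=-4885831324655858273/72057594037927936
(5,6): OLD=182254213615827131249/1152921504606846976 → NEW=255, ERR=-111740770058918847631/1152921504606846976
Row 0: ..#.###
Row 1: .#.##.#
Row 2: ..#.###
Row 3: .#.#.##
Row 4: ..#.###
Row 5: .#.#.##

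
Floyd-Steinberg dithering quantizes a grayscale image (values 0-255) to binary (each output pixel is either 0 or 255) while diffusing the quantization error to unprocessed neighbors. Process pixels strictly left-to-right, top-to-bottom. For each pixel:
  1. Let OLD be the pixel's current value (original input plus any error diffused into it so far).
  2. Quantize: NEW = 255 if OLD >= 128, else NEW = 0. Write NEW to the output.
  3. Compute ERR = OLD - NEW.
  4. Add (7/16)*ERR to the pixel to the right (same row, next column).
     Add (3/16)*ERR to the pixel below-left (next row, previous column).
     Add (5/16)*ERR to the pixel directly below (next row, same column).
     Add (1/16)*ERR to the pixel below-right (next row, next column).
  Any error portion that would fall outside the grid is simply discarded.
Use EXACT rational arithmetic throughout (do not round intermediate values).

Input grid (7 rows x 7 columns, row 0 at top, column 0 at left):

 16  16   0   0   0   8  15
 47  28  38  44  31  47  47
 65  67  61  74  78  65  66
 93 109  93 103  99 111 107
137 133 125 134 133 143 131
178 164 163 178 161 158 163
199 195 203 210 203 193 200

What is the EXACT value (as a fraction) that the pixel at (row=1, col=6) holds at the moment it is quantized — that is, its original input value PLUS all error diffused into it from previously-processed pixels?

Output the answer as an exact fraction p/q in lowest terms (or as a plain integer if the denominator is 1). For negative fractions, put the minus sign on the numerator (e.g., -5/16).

Answer: 12041745871/134217728

Derivation:
(0,0): OLD=16 → NEW=0, ERR=16
(0,1): OLD=23 → NEW=0, ERR=23
(0,2): OLD=161/16 → NEW=0, ERR=161/16
(0,3): OLD=1127/256 → NEW=0, ERR=1127/256
(0,4): OLD=7889/4096 → NEW=0, ERR=7889/4096
(0,5): OLD=579511/65536 → NEW=0, ERR=579511/65536
(0,6): OLD=19785217/1048576 → NEW=0, ERR=19785217/1048576
(1,0): OLD=901/16 → NEW=0, ERR=901/16
(1,1): OLD=8027/128 → NEW=0, ERR=8027/128
(1,2): OLD=290175/4096 → NEW=0, ERR=290175/4096
(1,3): OLD=1267463/16384 → NEW=0, ERR=1267463/16384
(1,4): OLD=70652985/1048576 → NEW=0, ERR=70652985/1048576
(1,5): OLD=695418081/8388608 → NEW=0, ERR=695418081/8388608
(1,6): OLD=12041745871/134217728 → NEW=0, ERR=12041745871/134217728
Target (1,6): original=47, with diffused error = 12041745871/134217728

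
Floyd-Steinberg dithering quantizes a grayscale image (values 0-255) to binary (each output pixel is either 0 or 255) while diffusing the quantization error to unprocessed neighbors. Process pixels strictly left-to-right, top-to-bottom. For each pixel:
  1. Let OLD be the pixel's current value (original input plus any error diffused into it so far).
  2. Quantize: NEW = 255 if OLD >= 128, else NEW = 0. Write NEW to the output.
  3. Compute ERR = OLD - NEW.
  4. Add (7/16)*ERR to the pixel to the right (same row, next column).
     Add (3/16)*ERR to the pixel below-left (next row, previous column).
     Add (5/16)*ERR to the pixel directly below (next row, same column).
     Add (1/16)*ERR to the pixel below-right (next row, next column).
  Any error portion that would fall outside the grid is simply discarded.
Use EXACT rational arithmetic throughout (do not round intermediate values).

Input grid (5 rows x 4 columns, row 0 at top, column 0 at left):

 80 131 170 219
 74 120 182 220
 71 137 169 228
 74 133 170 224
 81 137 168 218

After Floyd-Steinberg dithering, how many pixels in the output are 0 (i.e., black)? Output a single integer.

Answer: 8

Derivation:
(0,0): OLD=80 → NEW=0, ERR=80
(0,1): OLD=166 → NEW=255, ERR=-89
(0,2): OLD=2097/16 → NEW=255, ERR=-1983/16
(0,3): OLD=42183/256 → NEW=255, ERR=-23097/256
(1,0): OLD=1317/16 → NEW=0, ERR=1317/16
(1,1): OLD=14075/128 → NEW=0, ERR=14075/128
(1,2): OLD=691807/4096 → NEW=255, ERR=-352673/4096
(1,3): OLD=9593801/65536 → NEW=255, ERR=-7117879/65536
(2,0): OLD=240313/2048 → NEW=0, ERR=240313/2048
(2,1): OLD=13873947/65536 → NEW=255, ERR=-2837733/65536
(2,2): OLD=14373017/131072 → NEW=0, ERR=14373017/131072
(2,3): OLD=496297449/2097152 → NEW=255, ERR=-38476311/2097152
(3,0): OLD=107531505/1048576 → NEW=0, ERR=107531505/1048576
(3,1): OLD=3225064287/16777216 → NEW=255, ERR=-1053125793/16777216
(3,2): OLD=45810986737/268435456 → NEW=255, ERR=-22640054543/268435456
(3,3): OLD=808403392279/4294967296 → NEW=255, ERR=-286813268201/4294967296
(4,0): OLD=27186414957/268435456 → NEW=0, ERR=27186414957/268435456
(4,1): OLD=327036631231/2147483648 → NEW=255, ERR=-220571699009/2147483648
(4,2): OLD=5515623934471/68719476736 → NEW=0, ERR=5515623934471/68719476736
(4,3): OLD=249561986977377/1099511627776 → NEW=255, ERR=-30813478105503/1099511627776
Output grid:
  Row 0: .###  (1 black, running=1)
  Row 1: ..##  (2 black, running=3)
  Row 2: .#.#  (2 black, running=5)
  Row 3: .###  (1 black, running=6)
  Row 4: .#.#  (2 black, running=8)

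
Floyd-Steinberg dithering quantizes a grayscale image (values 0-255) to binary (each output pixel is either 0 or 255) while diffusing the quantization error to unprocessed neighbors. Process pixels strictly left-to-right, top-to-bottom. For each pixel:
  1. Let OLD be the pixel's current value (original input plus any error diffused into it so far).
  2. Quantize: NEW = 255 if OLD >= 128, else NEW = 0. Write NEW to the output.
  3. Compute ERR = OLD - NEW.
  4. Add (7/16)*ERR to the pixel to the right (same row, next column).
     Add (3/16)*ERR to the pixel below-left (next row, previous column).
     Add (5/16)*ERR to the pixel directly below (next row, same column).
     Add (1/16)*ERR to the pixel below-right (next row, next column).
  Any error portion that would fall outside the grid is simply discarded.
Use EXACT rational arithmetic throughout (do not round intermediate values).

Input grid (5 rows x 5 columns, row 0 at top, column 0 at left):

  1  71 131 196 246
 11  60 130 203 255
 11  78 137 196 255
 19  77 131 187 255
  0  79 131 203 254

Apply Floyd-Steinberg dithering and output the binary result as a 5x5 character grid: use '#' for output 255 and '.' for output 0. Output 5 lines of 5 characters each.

Answer: ..###
...##
.#.##
..###
..#.#

Derivation:
(0,0): OLD=1 → NEW=0, ERR=1
(0,1): OLD=1143/16 → NEW=0, ERR=1143/16
(0,2): OLD=41537/256 → NEW=255, ERR=-23743/256
(0,3): OLD=636615/4096 → NEW=255, ERR=-407865/4096
(0,4): OLD=13266801/65536 → NEW=255, ERR=-3444879/65536
(1,0): OLD=6325/256 → NEW=0, ERR=6325/256
(1,1): OLD=155251/2048 → NEW=0, ERR=155251/2048
(1,2): OLD=7862767/65536 → NEW=0, ERR=7862767/65536
(1,3): OLD=54714563/262144 → NEW=255, ERR=-12132157/262144
(1,4): OLD=889621481/4194304 → NEW=255, ERR=-179926039/4194304
(2,0): OLD=1079201/32768 → NEW=0, ERR=1079201/32768
(2,1): OLD=146945403/1048576 → NEW=255, ERR=-120441477/1048576
(2,2): OLD=2018312241/16777216 → NEW=0, ERR=2018312241/16777216
(2,3): OLD=62713000707/268435456 → NEW=255, ERR=-5738040573/268435456
(2,4): OLD=985050715221/4294967296 → NEW=255, ERR=-110165945259/4294967296
(3,0): OLD=130114833/16777216 → NEW=0, ERR=130114833/16777216
(3,1): OLD=9276251709/134217728 → NEW=0, ERR=9276251709/134217728
(3,2): OLD=805926079151/4294967296 → NEW=255, ERR=-289290581329/4294967296
(3,3): OLD=1319081866551/8589934592 → NEW=255, ERR=-871351454409/8589934592
(3,4): OLD=27662196203571/137438953472 → NEW=255, ERR=-7384736931789/137438953472
(4,0): OLD=33033348447/2147483648 → NEW=0, ERR=33033348447/2147483648
(4,1): OLD=6540943467103/68719476736 → NEW=0, ERR=6540943467103/68719476736
(4,2): OLD=150516386971249/1099511627776 → NEW=255, ERR=-129859078111631/1099511627776
(4,3): OLD=1853243214230111/17592186044416 → NEW=0, ERR=1853243214230111/17592186044416
(4,4): OLD=77956587169142809/281474976710656 → NEW=255, ERR=6180468107925529/281474976710656
Row 0: ..###
Row 1: ...##
Row 2: .#.##
Row 3: ..###
Row 4: ..#.#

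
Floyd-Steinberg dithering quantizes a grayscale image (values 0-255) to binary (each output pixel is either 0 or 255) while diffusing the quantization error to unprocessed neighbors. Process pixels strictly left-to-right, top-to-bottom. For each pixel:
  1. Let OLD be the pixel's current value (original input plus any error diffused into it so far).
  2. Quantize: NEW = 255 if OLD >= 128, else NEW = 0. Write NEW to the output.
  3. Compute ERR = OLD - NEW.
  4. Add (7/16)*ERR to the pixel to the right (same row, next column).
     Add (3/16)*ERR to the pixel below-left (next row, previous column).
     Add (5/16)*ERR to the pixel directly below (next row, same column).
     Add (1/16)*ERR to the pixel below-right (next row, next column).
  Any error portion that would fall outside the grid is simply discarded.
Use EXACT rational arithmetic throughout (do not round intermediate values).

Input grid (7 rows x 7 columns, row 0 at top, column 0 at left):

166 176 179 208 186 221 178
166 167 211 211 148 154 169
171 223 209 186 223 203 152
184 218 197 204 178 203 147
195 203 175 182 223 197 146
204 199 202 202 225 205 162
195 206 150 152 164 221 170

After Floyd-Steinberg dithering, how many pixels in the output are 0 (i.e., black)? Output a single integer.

(0,0): OLD=166 → NEW=255, ERR=-89
(0,1): OLD=2193/16 → NEW=255, ERR=-1887/16
(0,2): OLD=32615/256 → NEW=0, ERR=32615/256
(0,3): OLD=1080273/4096 → NEW=255, ERR=35793/4096
(0,4): OLD=12440247/65536 → NEW=255, ERR=-4271433/65536
(0,5): OLD=201835265/1048576 → NEW=255, ERR=-65551615/1048576
(0,6): OLD=2527483143/16777216 → NEW=255, ERR=-1750706937/16777216
(1,0): OLD=29715/256 → NEW=0, ERR=29715/256
(1,1): OLD=408069/2048 → NEW=255, ERR=-114171/2048
(1,2): OLD=14463209/65536 → NEW=255, ERR=-2248471/65536
(1,3): OLD=50977205/262144 → NEW=255, ERR=-15869515/262144
(1,4): OLD=1509475071/16777216 → NEW=0, ERR=1509475071/16777216
(1,5): OLD=20157824431/134217728 → NEW=255, ERR=-14067696209/134217728
(1,6): OLD=186031978849/2147483648 → NEW=0, ERR=186031978849/2147483648
(2,0): OLD=6449415/32768 → NEW=255, ERR=-1906425/32768
(2,1): OLD=189736765/1048576 → NEW=255, ERR=-77650115/1048576
(2,2): OLD=2534119927/16777216 → NEW=255, ERR=-1744070153/16777216
(2,3): OLD=18297537791/134217728 → NEW=255, ERR=-15927982849/134217728
(2,4): OLD=188721848047/1073741824 → NEW=255, ERR=-85082317073/1073741824
(2,5): OLD=5409767498597/34359738368 → NEW=255, ERR=-3351965785243/34359738368
(2,6): OLD=71380351292691/549755813888 → NEW=255, ERR=-68807381248749/549755813888
(3,0): OLD=2549029399/16777216 → NEW=255, ERR=-1729160681/16777216
(3,1): OLD=16997247691/134217728 → NEW=0, ERR=16997247691/134217728
(3,2): OLD=207274521553/1073741824 → NEW=255, ERR=-66529643567/1073741824
(3,3): OLD=508749763399/4294967296 → NEW=0, ERR=508749763399/4294967296
(3,4): OLD=98599889925655/549755813888 → NEW=255, ERR=-41587842615785/549755813888
(3,5): OLD=488175216145333/4398046511104 → NEW=0, ERR=488175216145333/4398046511104
(3,6): OLD=10580085036672875/70368744177664 → NEW=255, ERR=-7363944728631445/70368744177664
(4,0): OLD=400584627193/2147483648 → NEW=255, ERR=-147023703047/2147483648
(4,1): OLD=6685130354085/34359738368 → NEW=255, ERR=-2076602929755/34359738368
(4,2): OLD=87587593681867/549755813888 → NEW=255, ERR=-52600138859573/549755813888
(4,3): OLD=699730550623273/4398046511104 → NEW=255, ERR=-421771309708247/4398046511104
(4,4): OLD=6530901242593259/35184372088832 → NEW=255, ERR=-2441113640058901/35184372088832
(4,5): OLD=199265629938084139/1125899906842624 → NEW=255, ERR=-87838846306784981/1125899906842624
(4,6): OLD=1551087535279564445/18014398509481984 → NEW=0, ERR=1551087535279564445/18014398509481984
(5,0): OLD=94158481000127/549755813888 → NEW=255, ERR=-46029251541313/549755813888
(5,1): OLD=533325515845525/4398046511104 → NEW=0, ERR=533325515845525/4398046511104
(5,2): OLD=7156320138145251/35184372088832 → NEW=255, ERR=-1815694744506909/35184372088832
(5,3): OLD=36722712592018703/281474976710656 → NEW=255, ERR=-35053406469198577/281474976710656
(5,4): OLD=2309676106880795909/18014398509481984 → NEW=255, ERR=-2283995513037110011/18014398509481984
(5,5): OLD=19737781618713437493/144115188075855872 → NEW=255, ERR=-17011591340629809867/144115188075855872
(5,6): OLD=305265557192123851387/2305843009213693952 → NEW=255, ERR=-282724410157368106373/2305843009213693952
(6,0): OLD=13480711600528535/70368744177664 → NEW=255, ERR=-4463318164775785/70368744177664
(6,1): OLD=226572282259462531/1125899906842624 → NEW=255, ERR=-60532193985406589/1125899906842624
(6,2): OLD=1703813713829417513/18014398509481984 → NEW=0, ERR=1703813713829417513/18014398509481984
(6,3): OLD=18369500426711847799/144115188075855872 → NEW=0, ERR=18369500426711847799/144115188075855872
(6,4): OLD=43300352230303155157/288230376151711744 → NEW=255, ERR=-30198393688383339563/288230376151711744
(6,5): OLD=3960898870638915608857/36893488147419103232 → NEW=0, ERR=3960898870638915608857/36893488147419103232
(6,6): OLD=101103659659661690217247/590295810358705651712 → NEW=255, ERR=-49421771981808250969313/590295810358705651712
Output grid:
  Row 0: ##.####  (1 black, running=1)
  Row 1: .###.#.  (3 black, running=4)
  Row 2: #######  (0 black, running=4)
  Row 3: #.#.#.#  (3 black, running=7)
  Row 4: ######.  (1 black, running=8)
  Row 5: #.#####  (1 black, running=9)
  Row 6: ##..#.#  (3 black, running=12)

Answer: 12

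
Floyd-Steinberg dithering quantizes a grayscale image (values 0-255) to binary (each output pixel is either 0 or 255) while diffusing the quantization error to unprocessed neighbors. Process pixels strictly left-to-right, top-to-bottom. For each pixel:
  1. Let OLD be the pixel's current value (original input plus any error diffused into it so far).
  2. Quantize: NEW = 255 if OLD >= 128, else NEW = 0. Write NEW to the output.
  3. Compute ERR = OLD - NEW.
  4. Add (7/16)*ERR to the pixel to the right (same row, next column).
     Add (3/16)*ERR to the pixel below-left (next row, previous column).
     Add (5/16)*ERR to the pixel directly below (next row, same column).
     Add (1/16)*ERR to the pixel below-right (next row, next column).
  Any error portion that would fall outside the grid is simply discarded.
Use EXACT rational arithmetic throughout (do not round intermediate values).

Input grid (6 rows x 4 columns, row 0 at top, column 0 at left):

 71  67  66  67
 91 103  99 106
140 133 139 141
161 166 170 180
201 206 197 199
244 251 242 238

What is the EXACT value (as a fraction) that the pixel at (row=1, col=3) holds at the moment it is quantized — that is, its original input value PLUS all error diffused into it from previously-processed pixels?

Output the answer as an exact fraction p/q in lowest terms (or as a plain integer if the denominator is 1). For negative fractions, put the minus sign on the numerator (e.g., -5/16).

(0,0): OLD=71 → NEW=0, ERR=71
(0,1): OLD=1569/16 → NEW=0, ERR=1569/16
(0,2): OLD=27879/256 → NEW=0, ERR=27879/256
(0,3): OLD=469585/4096 → NEW=0, ERR=469585/4096
(1,0): OLD=33683/256 → NEW=255, ERR=-31597/256
(1,1): OLD=214021/2048 → NEW=0, ERR=214021/2048
(1,2): OLD=13525097/65536 → NEW=255, ERR=-3186583/65536
(1,3): OLD=133546799/1048576 → NEW=0, ERR=133546799/1048576
Target (1,3): original=106, with diffused error = 133546799/1048576

Answer: 133546799/1048576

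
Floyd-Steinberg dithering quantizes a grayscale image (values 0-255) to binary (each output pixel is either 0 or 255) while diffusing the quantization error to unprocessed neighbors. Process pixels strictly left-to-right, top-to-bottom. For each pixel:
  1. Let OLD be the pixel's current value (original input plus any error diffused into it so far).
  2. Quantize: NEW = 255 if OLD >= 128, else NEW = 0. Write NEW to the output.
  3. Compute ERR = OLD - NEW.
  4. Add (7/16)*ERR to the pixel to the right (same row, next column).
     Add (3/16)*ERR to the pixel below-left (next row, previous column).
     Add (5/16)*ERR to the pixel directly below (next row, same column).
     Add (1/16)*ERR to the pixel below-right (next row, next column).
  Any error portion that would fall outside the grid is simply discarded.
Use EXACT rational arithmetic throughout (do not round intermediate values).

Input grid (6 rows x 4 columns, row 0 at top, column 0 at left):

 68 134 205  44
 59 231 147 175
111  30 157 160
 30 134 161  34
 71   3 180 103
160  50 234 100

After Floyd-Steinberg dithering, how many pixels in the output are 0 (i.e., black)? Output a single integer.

(0,0): OLD=68 → NEW=0, ERR=68
(0,1): OLD=655/4 → NEW=255, ERR=-365/4
(0,2): OLD=10565/64 → NEW=255, ERR=-5755/64
(0,3): OLD=4771/1024 → NEW=0, ERR=4771/1024
(1,0): OLD=4041/64 → NEW=0, ERR=4041/64
(1,1): OLD=111359/512 → NEW=255, ERR=-19201/512
(1,2): OLD=1600107/16384 → NEW=0, ERR=1600107/16384
(1,3): OLD=55984349/262144 → NEW=255, ERR=-10862371/262144
(2,0): OLD=1013349/8192 → NEW=0, ERR=1013349/8192
(2,1): OLD=24813863/262144 → NEW=0, ERR=24813863/262144
(2,2): OLD=114724163/524288 → NEW=255, ERR=-18969277/524288
(2,3): OLD=1151972055/8388608 → NEW=255, ERR=-987122985/8388608
(3,0): OLD=362406549/4194304 → NEW=0, ERR=362406549/4194304
(3,1): OLD=13578114699/67108864 → NEW=255, ERR=-3534645621/67108864
(3,2): OLD=118650974325/1073741824 → NEW=0, ERR=118650974325/1073741824
(3,3): OLD=744064582835/17179869184 → NEW=0, ERR=744064582835/17179869184
(4,0): OLD=94624256561/1073741824 → NEW=0, ERR=94624256561/1073741824
(4,1): OLD=439933376659/8589934592 → NEW=0, ERR=439933376659/8589934592
(4,2): OLD=66456492938675/274877906944 → NEW=255, ERR=-3637373332045/274877906944
(4,3): OLD=517436993373397/4398046511104 → NEW=0, ERR=517436993373397/4398046511104
(5,0): OLD=27095002947937/137438953472 → NEW=255, ERR=-7951930187423/137438953472
(5,1): OLD=192276332880199/4398046511104 → NEW=0, ERR=192276332880199/4398046511104
(5,2): OLD=603087108441899/2199023255552 → NEW=255, ERR=42336178276139/2199023255552
(5,3): OLD=10158567907186611/70368744177664 → NEW=255, ERR=-7785461858117709/70368744177664
Output grid:
  Row 0: .##.  (2 black, running=2)
  Row 1: .#.#  (2 black, running=4)
  Row 2: ..##  (2 black, running=6)
  Row 3: .#..  (3 black, running=9)
  Row 4: ..#.  (3 black, running=12)
  Row 5: #.##  (1 black, running=13)

Answer: 13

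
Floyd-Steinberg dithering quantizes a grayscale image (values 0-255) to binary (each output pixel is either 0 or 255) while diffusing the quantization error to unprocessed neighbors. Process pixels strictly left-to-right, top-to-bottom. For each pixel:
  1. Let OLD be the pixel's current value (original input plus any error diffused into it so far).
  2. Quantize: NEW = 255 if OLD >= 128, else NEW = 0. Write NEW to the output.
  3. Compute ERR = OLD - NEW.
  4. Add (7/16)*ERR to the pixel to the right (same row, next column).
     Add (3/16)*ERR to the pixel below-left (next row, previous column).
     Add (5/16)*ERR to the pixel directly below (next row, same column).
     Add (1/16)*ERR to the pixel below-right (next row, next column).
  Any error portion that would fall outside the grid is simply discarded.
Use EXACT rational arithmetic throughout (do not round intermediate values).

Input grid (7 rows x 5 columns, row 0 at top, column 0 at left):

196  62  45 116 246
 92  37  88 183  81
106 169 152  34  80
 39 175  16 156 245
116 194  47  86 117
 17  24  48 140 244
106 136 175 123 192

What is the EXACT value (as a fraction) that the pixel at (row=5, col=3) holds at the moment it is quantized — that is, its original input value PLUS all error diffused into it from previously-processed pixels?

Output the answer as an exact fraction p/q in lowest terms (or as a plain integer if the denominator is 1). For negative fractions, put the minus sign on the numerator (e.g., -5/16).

Answer: 230157111214096981/1125899906842624

Derivation:
(0,0): OLD=196 → NEW=255, ERR=-59
(0,1): OLD=579/16 → NEW=0, ERR=579/16
(0,2): OLD=15573/256 → NEW=0, ERR=15573/256
(0,3): OLD=584147/4096 → NEW=255, ERR=-460333/4096
(0,4): OLD=12899525/65536 → NEW=255, ERR=-3812155/65536
(1,0): OLD=20569/256 → NEW=0, ERR=20569/256
(1,1): OLD=186735/2048 → NEW=0, ERR=186735/2048
(1,2): OLD=8394523/65536 → NEW=255, ERR=-8317157/65536
(1,3): OLD=22348223/262144 → NEW=0, ERR=22348223/262144
(1,4): OLD=390471773/4194304 → NEW=0, ERR=390471773/4194304
(2,0): OLD=4856373/32768 → NEW=255, ERR=-3499467/32768
(2,1): OLD=138408599/1048576 → NEW=255, ERR=-128978281/1048576
(2,2): OLD=1345703301/16777216 → NEW=0, ERR=1345703301/16777216
(2,3): OLD=28254629055/268435456 → NEW=0, ERR=28254629055/268435456
(2,4): OLD=689215334777/4294967296 → NEW=255, ERR=-406001325703/4294967296
(3,0): OLD=-292538139/16777216 → NEW=0, ERR=-292538139/16777216
(3,1): OLD=18427779073/134217728 → NEW=255, ERR=-15797741567/134217728
(3,2): OLD=6952806107/4294967296 → NEW=0, ERR=6952806107/4294967296
(3,3): OLD=1519471800739/8589934592 → NEW=255, ERR=-670961520221/8589934592
(3,4): OLD=25819947831823/137438953472 → NEW=255, ERR=-9226985303537/137438953472
(4,0): OLD=190013352907/2147483648 → NEW=0, ERR=190013352907/2147483648
(4,1): OLD=13410095431499/68719476736 → NEW=255, ERR=-4113371136181/68719476736
(4,2): OLD=-751847126843/1099511627776 → NEW=0, ERR=-751847126843/1099511627776
(4,3): OLD=858581968068939/17592186044416 → NEW=0, ERR=858581968068939/17592186044416
(4,4): OLD=31663246263953037/281474976710656 → NEW=0, ERR=31663246263953037/281474976710656
(5,0): OLD=36753720728769/1099511627776 → NEW=0, ERR=36753720728769/1099511627776
(5,1): OLD=222725057290371/8796093022208 → NEW=0, ERR=222725057290371/8796093022208
(5,2): OLD=18091524807373723/281474976710656 → NEW=0, ERR=18091524807373723/281474976710656
(5,3): OLD=230157111214096981/1125899906842624 → NEW=255, ERR=-56947365030772139/1125899906842624
Target (5,3): original=140, with diffused error = 230157111214096981/1125899906842624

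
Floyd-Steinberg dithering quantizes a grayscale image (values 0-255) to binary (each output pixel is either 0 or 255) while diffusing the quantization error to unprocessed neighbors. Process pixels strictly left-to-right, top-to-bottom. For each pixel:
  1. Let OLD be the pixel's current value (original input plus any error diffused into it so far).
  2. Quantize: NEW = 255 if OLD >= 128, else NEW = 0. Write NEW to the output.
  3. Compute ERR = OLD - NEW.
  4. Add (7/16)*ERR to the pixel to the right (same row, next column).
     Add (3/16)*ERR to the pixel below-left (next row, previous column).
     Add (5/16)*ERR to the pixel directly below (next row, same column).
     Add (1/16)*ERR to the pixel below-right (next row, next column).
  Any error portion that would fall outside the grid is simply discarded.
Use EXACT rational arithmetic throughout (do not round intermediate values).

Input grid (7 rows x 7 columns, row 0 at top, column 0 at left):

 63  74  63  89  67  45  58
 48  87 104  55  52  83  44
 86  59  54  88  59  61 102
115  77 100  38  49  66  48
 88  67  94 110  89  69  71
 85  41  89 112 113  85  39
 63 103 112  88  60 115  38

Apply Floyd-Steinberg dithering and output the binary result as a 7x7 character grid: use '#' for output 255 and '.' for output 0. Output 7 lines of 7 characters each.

Answer: ...#...
.#...#.
..#...#
#...#..
.#.#...
...#.#.
.#.#...

Derivation:
(0,0): OLD=63 → NEW=0, ERR=63
(0,1): OLD=1625/16 → NEW=0, ERR=1625/16
(0,2): OLD=27503/256 → NEW=0, ERR=27503/256
(0,3): OLD=557065/4096 → NEW=255, ERR=-487415/4096
(0,4): OLD=979007/65536 → NEW=0, ERR=979007/65536
(0,5): OLD=54038969/1048576 → NEW=0, ERR=54038969/1048576
(0,6): OLD=1351351311/16777216 → NEW=0, ERR=1351351311/16777216
(1,0): OLD=22203/256 → NEW=0, ERR=22203/256
(1,1): OLD=370205/2048 → NEW=255, ERR=-152035/2048
(1,2): OLD=5841249/65536 → NEW=0, ERR=5841249/65536
(1,3): OLD=17386253/262144 → NEW=0, ERR=17386253/262144
(1,4): OLD=1474889543/16777216 → NEW=0, ERR=1474889543/16777216
(1,5): OLD=20616083447/134217728 → NEW=255, ERR=-13609437193/134217728
(1,6): OLD=60194260633/2147483648 → NEW=0, ERR=60194260633/2147483648
(2,0): OLD=3250063/32768 → NEW=0, ERR=3250063/32768
(2,1): OLD=106248981/1048576 → NEW=0, ERR=106248981/1048576
(2,2): OLD=2247805567/16777216 → NEW=255, ERR=-2030384513/16777216
(2,3): OLD=10446628935/134217728 → NEW=0, ERR=10446628935/134217728
(2,4): OLD=113448484727/1073741824 → NEW=0, ERR=113448484727/1073741824
(2,5): OLD=2964836494589/34359738368 → NEW=0, ERR=2964836494589/34359738368
(2,6): OLD=78160473407931/549755813888 → NEW=255, ERR=-62027259133509/549755813888
(3,0): OLD=2768136863/16777216 → NEW=255, ERR=-1510053217/16777216
(3,1): OLD=7085977395/134217728 → NEW=0, ERR=7085977395/134217728
(3,2): OLD=114037291209/1073741824 → NEW=0, ERR=114037291209/1073741824
(3,3): OLD=519840517551/4294967296 → NEW=0, ERR=519840517551/4294967296
(3,4): OLD=85769707910815/549755813888 → NEW=255, ERR=-54418024630625/549755813888
(3,5): OLD=154403366699085/4398046511104 → NEW=0, ERR=154403366699085/4398046511104
(3,6): OLD=2356931993388499/70368744177664 → NEW=0, ERR=2356931993388499/70368744177664
(4,0): OLD=149834364529/2147483648 → NEW=0, ERR=149834364529/2147483648
(4,1): OLD=4408758149437/34359738368 → NEW=255, ERR=-4352975134403/34359738368
(4,2): OLD=53742369792435/549755813888 → NEW=0, ERR=53742369792435/549755813888
(4,3): OLD=785798885714849/4398046511104 → NEW=255, ERR=-335702974616671/4398046511104
(4,4): OLD=1365851607169939/35184372088832 → NEW=0, ERR=1365851607169939/35184372088832
(4,5): OLD=109266574235892499/1125899906842624 → NEW=0, ERR=109266574235892499/1125899906842624
(4,6): OLD=2271970135170514037/18014398509481984 → NEW=0, ERR=2271970135170514037/18014398509481984
(5,0): OLD=45657067939591/549755813888 → NEW=0, ERR=45657067939591/549755813888
(5,1): OLD=265792992716077/4398046511104 → NEW=0, ERR=265792992716077/4398046511104
(5,2): OLD=4354387115734219/35184372088832 → NEW=0, ERR=4354387115734219/35184372088832
(5,3): OLD=43820026048442647/281474976710656 → NEW=255, ERR=-27956093012774633/281474976710656
(5,4): OLD=1713252445566774429/18014398509481984 → NEW=0, ERR=1713252445566774429/18014398509481984
(5,5): OLD=26374450729558435021/144115188075855872 → NEW=255, ERR=-10374922229784812339/144115188075855872
(5,6): OLD=122168348659855179107/2305843009213693952 → NEW=0, ERR=122168348659855179107/2305843009213693952
(6,0): OLD=7056892578924703/70368744177664 → NEW=0, ERR=7056892578924703/70368744177664
(6,1): OLD=218599805265222315/1125899906842624 → NEW=255, ERR=-68504670979646805/1125899906842624
(6,2): OLD=1967351764703949729/18014398509481984 → NEW=0, ERR=1967351764703949729/18014398509481984
(6,3): OLD=18779494615073321215/144115188075855872 → NEW=255, ERR=-17969878344269926145/144115188075855872
(6,4): OLD=4456655456713510269/288230376151711744 → NEW=0, ERR=4456655456713510269/288230376151711744
(6,5): OLD=4248131423158481123857/36893488147419103232 → NEW=0, ERR=4248131423158481123857/36893488147419103232
(6,6): OLD=59285648557703685001831/590295810358705651712 → NEW=0, ERR=59285648557703685001831/590295810358705651712
Row 0: ...#...
Row 1: .#...#.
Row 2: ..#...#
Row 3: #...#..
Row 4: .#.#...
Row 5: ...#.#.
Row 6: .#.#...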